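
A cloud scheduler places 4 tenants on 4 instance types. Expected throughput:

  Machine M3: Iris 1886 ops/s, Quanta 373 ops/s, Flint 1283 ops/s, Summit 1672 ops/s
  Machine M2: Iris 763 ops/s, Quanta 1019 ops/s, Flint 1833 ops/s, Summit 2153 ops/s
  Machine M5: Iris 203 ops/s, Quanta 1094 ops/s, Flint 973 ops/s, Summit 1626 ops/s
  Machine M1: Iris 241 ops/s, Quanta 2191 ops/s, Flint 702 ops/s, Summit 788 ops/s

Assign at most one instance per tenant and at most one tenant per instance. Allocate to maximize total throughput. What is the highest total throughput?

Maximum total: 7536 ops/s

Optimal: Iris→Machine M3 (1886 ops/s), Quanta→Machine M1 (2191 ops/s), Flint→Machine M2 (1833 ops/s), Summit→Machine M5 (1626 ops/s) — total 1886+2191+1833+1626 = 7536 ops/s.
Max-entry greedy (repeatedly take the single best remaining cell) gives 7203 ops/s, worse by 333.
Swapping Quanta↔Flint (Quanta→Machine M2 1019 ops/s, Flint→Machine M1 702 ops/s) loses 2303.
Checked against all permutations: 7536 ops/s is optimal.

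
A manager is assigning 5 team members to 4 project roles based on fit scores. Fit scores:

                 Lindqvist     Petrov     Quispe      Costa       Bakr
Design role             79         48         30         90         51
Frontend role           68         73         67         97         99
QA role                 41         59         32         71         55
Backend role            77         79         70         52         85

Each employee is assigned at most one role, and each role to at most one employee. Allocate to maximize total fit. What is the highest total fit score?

Optimal: Lindqvist→Design role (79 pts), Bakr→Frontend role (99 pts), Costa→QA role (71 pts), Petrov→Backend role (79 pts) — total 79+99+71+79 = 328 pts.
Column-greedy (each role in turn goes to its best remaining employee) gives 325 pts, worse by 3.
Next-best assignment: Costa→Design role, Bakr→Frontend role, Petrov→QA role, Lindqvist→Backend role = 325 pts.

Max total: 328 pts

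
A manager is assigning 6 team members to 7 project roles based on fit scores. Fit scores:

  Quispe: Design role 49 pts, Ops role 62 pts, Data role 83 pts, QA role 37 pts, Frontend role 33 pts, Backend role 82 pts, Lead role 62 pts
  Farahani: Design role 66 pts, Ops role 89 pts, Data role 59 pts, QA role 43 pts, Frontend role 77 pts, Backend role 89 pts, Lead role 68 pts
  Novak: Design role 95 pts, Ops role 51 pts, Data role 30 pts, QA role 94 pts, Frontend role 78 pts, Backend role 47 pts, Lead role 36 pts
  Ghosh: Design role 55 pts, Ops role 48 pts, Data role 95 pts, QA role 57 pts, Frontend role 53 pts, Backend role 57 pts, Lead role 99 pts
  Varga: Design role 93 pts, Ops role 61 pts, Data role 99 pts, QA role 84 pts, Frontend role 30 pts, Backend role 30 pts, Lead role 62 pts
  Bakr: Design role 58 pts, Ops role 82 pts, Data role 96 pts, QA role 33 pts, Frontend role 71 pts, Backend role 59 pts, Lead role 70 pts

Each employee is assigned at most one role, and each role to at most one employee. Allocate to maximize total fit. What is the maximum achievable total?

Max total: 553 pts

Optimal: Quispe→Backend role (82 pts), Farahani→Ops role (89 pts), Novak→QA role (94 pts), Ghosh→Lead role (99 pts), Varga→Design role (93 pts), Bakr→Data role (96 pts) — total 82+89+94+99+93+96 = 553 pts.
Max-entry greedy (repeatedly take the single best remaining cell) gives 535 pts, worse by 18.
Next-best assignment: Quispe→Backend role, Farahani→Ops role, Novak→Design role, Ghosh→Lead role, Varga→QA role, Bakr→Data role = 545 pts.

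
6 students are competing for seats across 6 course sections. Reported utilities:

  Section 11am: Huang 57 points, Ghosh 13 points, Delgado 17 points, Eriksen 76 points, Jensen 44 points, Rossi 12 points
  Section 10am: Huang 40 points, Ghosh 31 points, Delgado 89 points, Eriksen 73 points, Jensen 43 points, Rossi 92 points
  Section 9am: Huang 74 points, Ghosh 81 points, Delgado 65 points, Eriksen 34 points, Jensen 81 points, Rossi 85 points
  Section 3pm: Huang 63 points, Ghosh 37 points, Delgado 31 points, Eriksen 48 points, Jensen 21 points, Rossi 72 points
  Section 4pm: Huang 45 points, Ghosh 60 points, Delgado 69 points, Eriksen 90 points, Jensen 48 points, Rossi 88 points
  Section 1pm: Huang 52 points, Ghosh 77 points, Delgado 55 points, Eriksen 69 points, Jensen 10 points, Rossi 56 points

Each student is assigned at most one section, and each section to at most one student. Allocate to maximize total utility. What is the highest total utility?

Optimal: Huang→Section 3pm (63 points), Ghosh→Section 1pm (77 points), Delgado→Section 10am (89 points), Eriksen→Section 11am (76 points), Jensen→Section 9am (81 points), Rossi→Section 4pm (88 points) — total 63+77+89+76+81+88 = 474 points.
Max-entry greedy (repeatedly take the single best remaining cell) gives 425 points, worse by 49.
Next-best assignment: Huang→Section 11am, Ghosh→Section 1pm, Delgado→Section 10am, Eriksen→Section 4pm, Jensen→Section 9am, Rossi→Section 3pm = 466 points.

Maximum total: 474 points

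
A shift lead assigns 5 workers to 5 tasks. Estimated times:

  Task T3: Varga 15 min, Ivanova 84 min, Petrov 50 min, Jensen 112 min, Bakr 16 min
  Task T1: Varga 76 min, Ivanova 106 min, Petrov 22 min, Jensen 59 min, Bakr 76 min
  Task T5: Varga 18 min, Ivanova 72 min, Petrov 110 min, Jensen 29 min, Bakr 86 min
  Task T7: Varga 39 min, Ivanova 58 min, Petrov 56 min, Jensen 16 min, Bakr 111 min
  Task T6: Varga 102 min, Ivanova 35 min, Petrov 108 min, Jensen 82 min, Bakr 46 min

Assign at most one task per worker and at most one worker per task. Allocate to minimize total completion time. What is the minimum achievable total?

Optimal: Varga→Task T5 (18 min), Ivanova→Task T6 (35 min), Petrov→Task T1 (22 min), Jensen→Task T7 (16 min), Bakr→Task T3 (16 min) — total 18+35+22+16+16 = 107 min.
Row-greedy (each worker in turn takes its cheapest remaining task) gives 174 min, worse by 67.

Minimum total: 107 min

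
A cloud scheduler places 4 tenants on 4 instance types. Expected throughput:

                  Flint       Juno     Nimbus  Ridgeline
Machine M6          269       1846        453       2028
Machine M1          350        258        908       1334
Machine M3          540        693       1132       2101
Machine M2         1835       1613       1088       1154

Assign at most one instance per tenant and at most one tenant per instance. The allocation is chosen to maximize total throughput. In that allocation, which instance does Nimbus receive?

Optimal: Flint→Machine M2 (1835 ops/s), Juno→Machine M6 (1846 ops/s), Nimbus→Machine M1 (908 ops/s), Ridgeline→Machine M3 (2101 ops/s) — total 1835+1846+908+2101 = 6690 ops/s.
Every other assignment is strictly worse.
Nimbus's own top instance is Machine M3 (1132 ops/s), but forcing Nimbus→Machine M3 and reassigning the rest optimally gives only 6147 ops/s — worse by 543.

Nimbus receives Machine M1.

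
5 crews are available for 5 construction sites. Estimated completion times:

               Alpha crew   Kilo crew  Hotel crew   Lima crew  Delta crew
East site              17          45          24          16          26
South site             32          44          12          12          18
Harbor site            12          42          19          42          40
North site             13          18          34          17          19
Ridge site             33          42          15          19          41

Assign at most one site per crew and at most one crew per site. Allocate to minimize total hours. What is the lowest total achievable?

Optimal: Alpha crew→Harbor site (12 hours), Kilo crew→North site (18 hours), Hotel crew→Ridge site (15 hours), Lima crew→East site (16 hours), Delta crew→South site (18 hours) — total 12+18+15+16+18 = 79 hours.
Row-greedy (each crew in turn takes its cheapest remaining site) gives 99 hours, worse by 20.
Next-best assignment: Alpha crew→Harbor site, Kilo crew→North site, Hotel crew→Ridge site, Lima crew→South site, Delta crew→East site = 83 hours.
Swapping Alpha crew↔Hotel crew (Alpha crew→Ridge site 33 hours, Hotel crew→Harbor site 19 hours) adds 25.

Min total: 79 hours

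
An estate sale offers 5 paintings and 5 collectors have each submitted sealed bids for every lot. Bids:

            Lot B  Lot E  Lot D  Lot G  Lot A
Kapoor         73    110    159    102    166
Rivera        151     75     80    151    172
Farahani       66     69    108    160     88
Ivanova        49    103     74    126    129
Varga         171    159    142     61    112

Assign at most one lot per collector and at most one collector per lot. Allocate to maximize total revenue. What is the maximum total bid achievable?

Treat this as an assignment problem: match each collector to one lot.
Optimal: Kapoor→Lot D ($159), Rivera→Lot A ($172), Farahani→Lot G ($160), Ivanova→Lot E ($103), Varga→Lot B ($171) — total 159+172+160+103+171 = $765.
Row-greedy (each collector in turn takes its best remaining lot) gives $722, worse by 43.

Maximum total: $765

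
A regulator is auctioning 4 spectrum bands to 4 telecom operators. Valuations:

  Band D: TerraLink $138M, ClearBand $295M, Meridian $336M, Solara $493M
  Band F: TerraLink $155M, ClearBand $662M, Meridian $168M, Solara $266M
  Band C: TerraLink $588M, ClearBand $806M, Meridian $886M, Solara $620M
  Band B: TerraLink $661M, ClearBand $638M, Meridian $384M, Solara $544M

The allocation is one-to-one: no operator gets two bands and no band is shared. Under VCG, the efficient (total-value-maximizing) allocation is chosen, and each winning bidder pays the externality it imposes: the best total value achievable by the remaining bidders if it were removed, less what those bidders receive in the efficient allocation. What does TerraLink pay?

Efficient allocation: TerraLink→Band B ($661M), ClearBand→Band F ($662M), Meridian→Band C ($886M), Solara→Band D ($493M); total welfare W = $2702M.
TerraLink receives Band B at value $661M, so the others get W − 661 = $2041M.
Without TerraLink: best allocation of the remaining 3 bidders over all 4 bands is ClearBand→Band F ($662M), Meridian→Band C ($886M), Solara→Band B ($544M), total $2092M.
VCG payment = (others' best without TerraLink) − (others' welfare with TerraLink) = 2092 − 2041 = $51M.

TerraLink pays $51M.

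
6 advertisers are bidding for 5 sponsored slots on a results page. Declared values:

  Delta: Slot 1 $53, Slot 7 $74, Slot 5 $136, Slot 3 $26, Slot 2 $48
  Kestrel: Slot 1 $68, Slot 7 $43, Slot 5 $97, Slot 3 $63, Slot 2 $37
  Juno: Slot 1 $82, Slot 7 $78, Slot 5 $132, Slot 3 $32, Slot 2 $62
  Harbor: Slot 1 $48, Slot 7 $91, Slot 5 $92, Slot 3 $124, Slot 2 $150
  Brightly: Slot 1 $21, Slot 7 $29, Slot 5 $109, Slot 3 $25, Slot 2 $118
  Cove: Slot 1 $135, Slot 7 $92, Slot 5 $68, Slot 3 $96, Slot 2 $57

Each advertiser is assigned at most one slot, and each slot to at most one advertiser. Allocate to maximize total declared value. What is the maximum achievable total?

Optimal: Cove→Slot 1 ($135), Juno→Slot 7 ($78), Delta→Slot 5 ($136), Harbor→Slot 3 ($124), Brightly→Slot 2 ($118) — total 135+78+136+124+118 = $591.
Row-greedy (each advertiser in turn takes its best remaining slot) gives $457, worse by 134.

Max total: $591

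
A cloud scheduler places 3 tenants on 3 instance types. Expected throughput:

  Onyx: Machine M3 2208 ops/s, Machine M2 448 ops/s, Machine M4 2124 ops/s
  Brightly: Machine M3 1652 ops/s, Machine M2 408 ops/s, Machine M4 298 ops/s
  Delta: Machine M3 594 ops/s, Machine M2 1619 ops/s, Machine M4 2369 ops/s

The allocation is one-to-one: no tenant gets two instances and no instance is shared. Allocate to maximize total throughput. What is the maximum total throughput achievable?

This is the linear assignment problem.
Optimal: Onyx→Machine M4 (2124 ops/s), Brightly→Machine M3 (1652 ops/s), Delta→Machine M2 (1619 ops/s) — total 2124+1652+1619 = 5395 ops/s.
Column-greedy (each instance in turn goes to its best remaining tenant) gives 4125 ops/s, worse by 1270.
Next-best assignment: Onyx→Machine M3, Brightly→Machine M2, Delta→Machine M4 = 4985 ops/s.
Swapping Delta↔Onyx (Delta→Machine M4 2369 ops/s, Onyx→Machine M2 448 ops/s) loses 926.

Max total: 5395 ops/s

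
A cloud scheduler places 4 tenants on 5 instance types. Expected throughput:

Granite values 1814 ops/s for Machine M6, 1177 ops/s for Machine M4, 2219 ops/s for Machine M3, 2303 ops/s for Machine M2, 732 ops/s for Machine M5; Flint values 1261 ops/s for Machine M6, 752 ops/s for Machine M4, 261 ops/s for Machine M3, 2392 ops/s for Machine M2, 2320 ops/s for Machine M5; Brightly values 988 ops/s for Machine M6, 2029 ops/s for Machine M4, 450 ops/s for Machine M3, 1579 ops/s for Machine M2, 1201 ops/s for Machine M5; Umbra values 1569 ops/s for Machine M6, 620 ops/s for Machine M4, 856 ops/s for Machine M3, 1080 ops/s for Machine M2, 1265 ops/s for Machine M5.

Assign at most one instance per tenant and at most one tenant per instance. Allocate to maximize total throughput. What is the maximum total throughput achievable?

Maximum total: 8221 ops/s

Optimal: Granite→Machine M2 (2303 ops/s), Flint→Machine M5 (2320 ops/s), Brightly→Machine M4 (2029 ops/s), Umbra→Machine M6 (1569 ops/s) — total 2303+2320+2029+1569 = 8221 ops/s.
Max-entry greedy (repeatedly take the single best remaining cell) gives 8209 ops/s, worse by 12.
Next-best assignment: Granite→Machine M3, Flint→Machine M2, Brightly→Machine M4, Umbra→Machine M6 = 8209 ops/s.
Checked against all permutations: 8221 ops/s is optimal.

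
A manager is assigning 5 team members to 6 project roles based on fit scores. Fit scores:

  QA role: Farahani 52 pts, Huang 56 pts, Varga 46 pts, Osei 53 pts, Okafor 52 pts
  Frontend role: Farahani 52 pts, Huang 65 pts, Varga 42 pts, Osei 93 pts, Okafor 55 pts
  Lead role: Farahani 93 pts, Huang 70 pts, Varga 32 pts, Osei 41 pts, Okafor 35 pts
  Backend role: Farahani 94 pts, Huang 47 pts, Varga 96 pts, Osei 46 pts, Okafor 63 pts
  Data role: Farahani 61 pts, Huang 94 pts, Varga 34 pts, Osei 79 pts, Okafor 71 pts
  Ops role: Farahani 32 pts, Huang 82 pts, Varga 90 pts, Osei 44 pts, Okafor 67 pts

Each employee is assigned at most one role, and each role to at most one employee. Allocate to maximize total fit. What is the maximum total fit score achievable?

Maximum total: 443 pts

Optimal: Farahani→Lead role (93 pts), Huang→Data role (94 pts), Varga→Backend role (96 pts), Osei→Frontend role (93 pts), Okafor→Ops role (67 pts) — total 93+94+96+93+67 = 443 pts.
Next-best assignment: Farahani→Lead role, Huang→Ops role, Varga→Backend role, Osei→Frontend role, Okafor→Data role = 435 pts.
Checked against all permutations: 443 pts is optimal.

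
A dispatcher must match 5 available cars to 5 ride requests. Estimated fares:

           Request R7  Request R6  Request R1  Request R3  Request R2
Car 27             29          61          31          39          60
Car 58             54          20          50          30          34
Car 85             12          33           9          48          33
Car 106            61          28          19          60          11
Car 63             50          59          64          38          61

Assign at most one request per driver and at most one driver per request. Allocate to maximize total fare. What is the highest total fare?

This is the linear assignment problem.
Optimal: Car 27→Request R6 ($61), Car 58→Request R1 ($50), Car 85→Request R3 ($48), Car 106→Request R7 ($61), Car 63→Request R2 ($61) — total 61+50+48+61+61 = $281.
Row-greedy (each driver in turn takes its best remaining request) gives $243, worse by 38.
Next-best assignment: Car 27→Request R2, Car 58→Request R1, Car 85→Request R3, Car 106→Request R7, Car 63→Request R6 = $278.

Max total: $281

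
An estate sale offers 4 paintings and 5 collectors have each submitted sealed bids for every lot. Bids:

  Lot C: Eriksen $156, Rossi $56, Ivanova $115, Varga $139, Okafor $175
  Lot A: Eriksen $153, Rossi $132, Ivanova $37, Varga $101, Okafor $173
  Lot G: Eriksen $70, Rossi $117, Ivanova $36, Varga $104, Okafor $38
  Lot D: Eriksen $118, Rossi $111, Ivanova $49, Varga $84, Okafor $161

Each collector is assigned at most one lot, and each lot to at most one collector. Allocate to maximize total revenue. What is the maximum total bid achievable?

Optimal: Varga→Lot C ($139), Eriksen→Lot A ($153), Rossi→Lot G ($117), Okafor→Lot D ($161) — total 139+153+117+161 = $570.
Column-greedy (each lot in turn goes to its best remaining collector) gives $529, worse by 41.
Next-best assignment: Eriksen→Lot C, Rossi→Lot A, Varga→Lot G, Okafor→Lot D = $553.

Maximum total: $570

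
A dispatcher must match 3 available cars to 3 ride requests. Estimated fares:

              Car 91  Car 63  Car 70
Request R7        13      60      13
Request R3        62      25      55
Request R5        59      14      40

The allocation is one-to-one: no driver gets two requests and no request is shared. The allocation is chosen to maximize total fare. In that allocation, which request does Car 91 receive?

Car 91 receives Request R5.

Optimal: Car 91→Request R5 ($59), Car 63→Request R7 ($60), Car 70→Request R3 ($55) — total 59+60+55 = $174.
Max-entry greedy (repeatedly take the single best remaining cell) gives $162, worse by 12.
Next-best assignment: Car 91→Request R3, Car 63→Request R7, Car 70→Request R5 = $162.
Swapping Car 91↔Car 63 (Car 91→Request R7 $13, Car 63→Request R5 $14) loses 92.
Car 91's own top request is Request R3 ($62), but forcing Car 91→Request R3 and reassigning the rest optimally gives only $162 — worse by 12.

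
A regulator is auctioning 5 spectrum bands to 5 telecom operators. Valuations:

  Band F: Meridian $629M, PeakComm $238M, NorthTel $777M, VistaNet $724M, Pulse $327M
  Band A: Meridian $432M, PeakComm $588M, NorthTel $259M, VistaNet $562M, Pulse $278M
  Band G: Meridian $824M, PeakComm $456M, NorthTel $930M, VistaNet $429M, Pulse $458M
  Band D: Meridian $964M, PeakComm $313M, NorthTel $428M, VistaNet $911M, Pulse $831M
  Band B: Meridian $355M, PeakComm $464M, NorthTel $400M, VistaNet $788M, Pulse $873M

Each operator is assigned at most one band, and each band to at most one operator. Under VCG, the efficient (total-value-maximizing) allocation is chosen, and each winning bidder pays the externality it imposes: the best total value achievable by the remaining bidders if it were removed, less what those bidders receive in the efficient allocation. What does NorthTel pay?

NorthTel pays $47M.

Efficient allocation: Meridian→Band D ($964M), PeakComm→Band A ($588M), NorthTel→Band G ($930M), VistaNet→Band F ($724M), Pulse→Band B ($873M); total welfare W = $4079M.
NorthTel receives Band G at value $930M, so the others get W − 930 = $3149M.
Without NorthTel: best allocation of the remaining 4 bidders over all 5 bands is Meridian→Band G ($824M), PeakComm→Band A ($588M), VistaNet→Band D ($911M), Pulse→Band B ($873M), total $3196M.
VCG payment = (others' best without NorthTel) − (others' welfare with NorthTel) = 3196 − 3149 = $47M.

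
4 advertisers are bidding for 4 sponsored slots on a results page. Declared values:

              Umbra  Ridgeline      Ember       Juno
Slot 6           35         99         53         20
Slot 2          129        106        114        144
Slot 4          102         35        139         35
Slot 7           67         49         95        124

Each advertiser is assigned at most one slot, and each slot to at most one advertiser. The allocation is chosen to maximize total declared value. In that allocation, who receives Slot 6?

Optimal: Umbra→Slot 2 ($129), Ridgeline→Slot 6 ($99), Ember→Slot 4 ($139), Juno→Slot 7 ($124) — total 129+99+139+124 = $491.
Column-greedy (each slot in turn goes to its best remaining advertiser) gives $449, worse by 42.
Ridgeline's own top slot is Slot 2 ($106), but forcing Ridgeline→Slot 2 and reassigning the rest optimally gives only $404 — worse by 87.

Ridgeline receives Slot 6.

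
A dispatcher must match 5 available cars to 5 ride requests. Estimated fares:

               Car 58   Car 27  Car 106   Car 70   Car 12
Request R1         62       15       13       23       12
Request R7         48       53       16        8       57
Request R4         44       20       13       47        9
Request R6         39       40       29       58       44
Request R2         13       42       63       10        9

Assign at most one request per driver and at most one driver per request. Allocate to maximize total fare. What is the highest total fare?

Maximum total: $269

This is a one-to-one assignment (maximum-weight bipartite matching).
Optimal: Car 58→Request R1 ($62), Car 27→Request R7 ($53), Car 106→Request R2 ($63), Car 70→Request R4 ($47), Car 12→Request R6 ($44) — total 62+53+63+47+44 = $269.
Row-greedy (each driver in turn takes its best remaining request) gives $245, worse by 24.
Swapping Car 12↔Car 106 (Car 12→Request R2 $9, Car 106→Request R6 $29) loses 69.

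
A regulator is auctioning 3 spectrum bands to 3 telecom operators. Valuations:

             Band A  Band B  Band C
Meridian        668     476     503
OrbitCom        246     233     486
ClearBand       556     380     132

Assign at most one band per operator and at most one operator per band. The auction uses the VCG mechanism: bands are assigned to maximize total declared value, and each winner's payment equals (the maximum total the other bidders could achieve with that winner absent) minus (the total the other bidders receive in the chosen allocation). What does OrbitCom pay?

Efficient allocation: Meridian→Band A ($668M), OrbitCom→Band C ($486M), ClearBand→Band B ($380M); total welfare W = $1534M.
OrbitCom receives Band C at value $486M, so the others get W − 486 = $1048M.
Without OrbitCom: best allocation of the remaining 2 bidders over all 3 bands is Meridian→Band C ($503M), ClearBand→Band A ($556M), total $1059M.
VCG payment = (others' best without OrbitCom) − (others' welfare with OrbitCom) = 1059 − 1048 = $11M.

OrbitCom pays $11M.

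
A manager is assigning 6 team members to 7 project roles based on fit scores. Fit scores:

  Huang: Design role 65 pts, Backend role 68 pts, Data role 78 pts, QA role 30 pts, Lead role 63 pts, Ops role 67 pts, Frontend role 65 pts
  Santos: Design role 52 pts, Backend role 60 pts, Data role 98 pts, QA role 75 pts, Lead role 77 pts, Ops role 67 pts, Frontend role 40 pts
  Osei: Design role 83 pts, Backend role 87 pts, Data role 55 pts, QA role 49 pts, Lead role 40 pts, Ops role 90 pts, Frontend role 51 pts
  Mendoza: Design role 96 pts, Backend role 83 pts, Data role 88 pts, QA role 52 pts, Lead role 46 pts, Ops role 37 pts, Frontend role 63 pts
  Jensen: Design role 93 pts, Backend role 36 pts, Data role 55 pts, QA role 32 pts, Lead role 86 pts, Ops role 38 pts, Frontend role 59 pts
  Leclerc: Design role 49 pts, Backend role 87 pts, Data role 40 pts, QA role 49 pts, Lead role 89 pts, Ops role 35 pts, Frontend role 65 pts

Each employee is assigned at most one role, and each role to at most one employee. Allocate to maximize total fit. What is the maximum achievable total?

Max total: 522 pts

Treat this as an assignment problem: match each employee to one role.
Optimal: Huang→Frontend role (65 pts), Santos→Data role (98 pts), Osei→Ops role (90 pts), Mendoza→Design role (96 pts), Jensen→Lead role (86 pts), Leclerc→Backend role (87 pts) — total 65+98+90+96+86+87 = 522 pts.
Row-greedy (each employee in turn takes its best remaining role) gives 487 pts, worse by 35.
Swapping Osei↔Santos (Osei→Data role 55 pts, Santos→Ops role 67 pts) loses 66.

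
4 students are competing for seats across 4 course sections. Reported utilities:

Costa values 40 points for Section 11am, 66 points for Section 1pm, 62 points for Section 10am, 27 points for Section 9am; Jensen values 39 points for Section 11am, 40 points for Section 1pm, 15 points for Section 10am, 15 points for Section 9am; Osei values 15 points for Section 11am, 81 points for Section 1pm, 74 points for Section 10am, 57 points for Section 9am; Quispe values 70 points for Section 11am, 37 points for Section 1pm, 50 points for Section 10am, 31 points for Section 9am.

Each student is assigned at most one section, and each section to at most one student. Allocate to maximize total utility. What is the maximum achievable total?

Optimal: Costa→Section 10am (62 points), Jensen→Section 1pm (40 points), Osei→Section 9am (57 points), Quispe→Section 11am (70 points) — total 62+40+57+70 = 229 points.
Max-entry greedy (repeatedly take the single best remaining cell) gives 228 points, worse by 1.
Next-best assignment: Costa→Section 10am, Jensen→Section 9am, Osei→Section 1pm, Quispe→Section 11am = 228 points.
Swapping Osei↔Quispe (Osei→Section 11am 15 points, Quispe→Section 9am 31 points) loses 81.

Max total: 229 points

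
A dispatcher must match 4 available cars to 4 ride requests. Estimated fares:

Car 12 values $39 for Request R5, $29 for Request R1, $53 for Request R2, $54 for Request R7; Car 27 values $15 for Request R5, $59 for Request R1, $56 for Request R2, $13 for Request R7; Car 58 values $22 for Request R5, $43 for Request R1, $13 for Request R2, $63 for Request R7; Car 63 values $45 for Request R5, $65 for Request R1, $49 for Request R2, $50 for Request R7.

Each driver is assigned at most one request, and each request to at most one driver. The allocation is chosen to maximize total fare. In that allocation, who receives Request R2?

Car 27 receives Request R2.

Optimal: Car 12→Request R5 ($39), Car 27→Request R2 ($56), Car 58→Request R7 ($63), Car 63→Request R1 ($65) — total 39+56+63+65 = $223.
Column-greedy (each request in turn goes to its best remaining driver) gives $220, worse by 3.
Swapping Car 12↔Car 27 (Car 12→Request R2 $53, Car 27→Request R5 $15) loses 27.
Car 27's own top request is Request R1 ($59), but forcing Car 27→Request R1 and reassigning the rest optimally gives only $220 — worse by 3.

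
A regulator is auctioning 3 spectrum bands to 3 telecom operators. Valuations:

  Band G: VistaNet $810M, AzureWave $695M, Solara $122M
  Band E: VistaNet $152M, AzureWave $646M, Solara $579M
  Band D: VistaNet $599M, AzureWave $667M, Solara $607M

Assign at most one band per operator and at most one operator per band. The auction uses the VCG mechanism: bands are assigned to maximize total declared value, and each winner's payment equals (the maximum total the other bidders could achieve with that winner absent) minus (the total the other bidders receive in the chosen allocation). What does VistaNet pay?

Efficient allocation: VistaNet→Band G ($810M), AzureWave→Band E ($646M), Solara→Band D ($607M); total welfare W = $2063M.
VistaNet receives Band G at value $810M, so the others get W − 810 = $1253M.
Without VistaNet: best allocation of the remaining 2 bidders over all 3 bands is AzureWave→Band G ($695M), Solara→Band D ($607M), total $1302M.
VCG payment = (others' best without VistaNet) − (others' welfare with VistaNet) = 1302 − 1253 = $49M.

VistaNet pays $49M.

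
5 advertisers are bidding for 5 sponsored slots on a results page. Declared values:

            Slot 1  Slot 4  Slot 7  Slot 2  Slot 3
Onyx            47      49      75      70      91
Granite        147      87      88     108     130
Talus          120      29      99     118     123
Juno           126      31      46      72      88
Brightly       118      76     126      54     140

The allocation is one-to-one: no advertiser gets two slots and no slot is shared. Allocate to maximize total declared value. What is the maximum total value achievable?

Max total: $549

Optimal: Onyx→Slot 4 ($49), Granite→Slot 3 ($130), Talus→Slot 2 ($118), Juno→Slot 1 ($126), Brightly→Slot 7 ($126) — total 49+130+118+126+126 = $549.
Row-greedy (each advertiser in turn takes its best remaining slot) gives $478, worse by 71.
Next-best assignment: Onyx→Slot 3, Granite→Slot 4, Talus→Slot 2, Juno→Slot 1, Brightly→Slot 7 = $548.
Swapping Brightly↔Onyx (Brightly→Slot 4 $76, Onyx→Slot 7 $75) loses 24.
Every other assignment is strictly worse.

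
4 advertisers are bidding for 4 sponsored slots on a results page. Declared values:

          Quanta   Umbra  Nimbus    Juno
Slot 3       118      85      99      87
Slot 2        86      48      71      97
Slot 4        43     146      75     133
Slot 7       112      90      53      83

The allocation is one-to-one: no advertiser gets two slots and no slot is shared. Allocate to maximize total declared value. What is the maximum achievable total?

Optimal: Quanta→Slot 7 ($112), Umbra→Slot 4 ($146), Nimbus→Slot 3 ($99), Juno→Slot 2 ($97) — total 112+146+99+97 = $454.
Row-greedy (each advertiser in turn takes its best remaining slot) gives $418, worse by 36.
No other one-to-one assignment exceeds $454.

Maximum total: $454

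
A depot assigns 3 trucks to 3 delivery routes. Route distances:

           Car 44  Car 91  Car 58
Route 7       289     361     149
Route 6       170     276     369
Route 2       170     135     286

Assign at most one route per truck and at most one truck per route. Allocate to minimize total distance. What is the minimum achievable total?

Treat this as an assignment problem: match each truck to one route.
Optimal: Car 44→Route 6 (170 km), Car 91→Route 2 (135 km), Car 58→Route 7 (149 km) — total 170+135+149 = 454 km.

Minimum total: 454 km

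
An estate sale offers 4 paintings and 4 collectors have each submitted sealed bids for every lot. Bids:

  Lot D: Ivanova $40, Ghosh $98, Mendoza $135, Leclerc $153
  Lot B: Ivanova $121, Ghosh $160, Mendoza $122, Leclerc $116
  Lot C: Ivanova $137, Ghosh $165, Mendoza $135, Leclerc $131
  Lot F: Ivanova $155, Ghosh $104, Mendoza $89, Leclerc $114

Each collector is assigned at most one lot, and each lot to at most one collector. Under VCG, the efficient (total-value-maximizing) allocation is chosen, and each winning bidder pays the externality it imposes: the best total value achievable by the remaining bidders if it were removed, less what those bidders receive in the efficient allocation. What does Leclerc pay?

Efficient allocation: Ivanova→Lot F ($155), Ghosh→Lot B ($160), Mendoza→Lot C ($135), Leclerc→Lot D ($153); total welfare W = $603.
Leclerc receives Lot D at value $153, so the others get W − 153 = $450.
Without Leclerc: best allocation of the remaining 3 bidders over all 4 lots is Ivanova→Lot F ($155), Ghosh→Lot C ($165), Mendoza→Lot D ($135), total $455.
VCG payment = (others' best without Leclerc) − (others' welfare with Leclerc) = 455 − 450 = $5.

Leclerc pays $5.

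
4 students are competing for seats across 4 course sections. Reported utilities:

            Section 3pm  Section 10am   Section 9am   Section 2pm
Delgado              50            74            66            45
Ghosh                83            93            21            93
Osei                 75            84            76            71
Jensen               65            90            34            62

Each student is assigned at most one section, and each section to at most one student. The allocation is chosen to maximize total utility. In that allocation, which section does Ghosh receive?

Optimal: Delgado→Section 9am (66 points), Ghosh→Section 2pm (93 points), Osei→Section 3pm (75 points), Jensen→Section 10am (90 points) — total 66+93+75+90 = 324 points.
Swapping Osei↔Delgado (Osei→Section 9am 76 points, Delgado→Section 3pm 50 points) loses 15.
Ghosh's own top section is Section 10am (93 points), but forcing Ghosh→Section 10am and reassigning the rest optimally gives only 296 points — worse by 28.

Ghosh receives Section 2pm.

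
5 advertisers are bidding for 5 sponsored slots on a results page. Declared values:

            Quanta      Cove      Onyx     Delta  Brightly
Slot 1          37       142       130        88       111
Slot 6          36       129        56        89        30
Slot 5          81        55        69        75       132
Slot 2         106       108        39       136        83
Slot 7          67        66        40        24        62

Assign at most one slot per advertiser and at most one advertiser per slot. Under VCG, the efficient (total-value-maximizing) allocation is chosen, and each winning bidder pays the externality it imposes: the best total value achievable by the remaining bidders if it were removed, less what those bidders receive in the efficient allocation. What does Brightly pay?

Brightly pays $14.

Efficient allocation: Quanta→Slot 7 ($67), Cove→Slot 6 ($129), Onyx→Slot 1 ($130), Delta→Slot 2 ($136), Brightly→Slot 5 ($132); total welfare W = $594.
Brightly receives Slot 5 at value $132, so the others get W − 132 = $462.
Without Brightly: best allocation of the remaining 4 bidders over all 5 slots is Quanta→Slot 5 ($81), Cove→Slot 6 ($129), Onyx→Slot 1 ($130), Delta→Slot 2 ($136), total $476.
VCG payment = (others' best without Brightly) − (others' welfare with Brightly) = 476 − 462 = $14.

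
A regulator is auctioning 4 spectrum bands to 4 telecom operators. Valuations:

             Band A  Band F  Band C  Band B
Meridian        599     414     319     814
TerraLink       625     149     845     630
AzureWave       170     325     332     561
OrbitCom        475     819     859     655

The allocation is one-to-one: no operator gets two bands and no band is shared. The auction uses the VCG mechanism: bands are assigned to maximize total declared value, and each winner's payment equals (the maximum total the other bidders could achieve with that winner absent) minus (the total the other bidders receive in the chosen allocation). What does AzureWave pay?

AzureWave pays $215M.

Efficient allocation: Meridian→Band A ($599M), TerraLink→Band C ($845M), AzureWave→Band B ($561M), OrbitCom→Band F ($819M); total welfare W = $2824M.
AzureWave receives Band B at value $561M, so the others get W − 561 = $2263M.
Without AzureWave: best allocation of the remaining 3 bidders over all 4 bands is Meridian→Band B ($814M), TerraLink→Band C ($845M), OrbitCom→Band F ($819M), total $2478M.
VCG payment = (others' best without AzureWave) − (others' welfare with AzureWave) = 2478 − 2263 = $215M.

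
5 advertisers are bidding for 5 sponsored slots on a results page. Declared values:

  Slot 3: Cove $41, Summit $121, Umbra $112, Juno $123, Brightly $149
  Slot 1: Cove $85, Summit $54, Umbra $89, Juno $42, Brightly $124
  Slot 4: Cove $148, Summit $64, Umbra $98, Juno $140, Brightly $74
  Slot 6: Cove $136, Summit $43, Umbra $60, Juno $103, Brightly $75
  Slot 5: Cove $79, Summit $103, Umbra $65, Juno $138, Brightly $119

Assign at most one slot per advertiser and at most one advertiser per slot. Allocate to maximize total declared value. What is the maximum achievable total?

Treat this as an assignment problem: match each advertiser to one slot.
Optimal: Cove→Slot 6 ($136), Summit→Slot 3 ($121), Umbra→Slot 4 ($98), Juno→Slot 5 ($138), Brightly→Slot 1 ($124) — total 136+121+98+138+124 = $617.
Column-greedy (each slot in turn goes to its best remaining advertiser) gives $592, worse by 25.

Max total: $617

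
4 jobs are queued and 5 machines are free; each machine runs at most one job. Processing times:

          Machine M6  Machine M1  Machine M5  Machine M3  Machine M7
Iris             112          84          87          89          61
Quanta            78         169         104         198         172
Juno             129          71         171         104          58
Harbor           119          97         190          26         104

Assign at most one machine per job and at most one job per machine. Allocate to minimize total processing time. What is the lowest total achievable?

Optimal: Iris→Machine M7 (61 min), Quanta→Machine M6 (78 min), Juno→Machine M1 (71 min), Harbor→Machine M3 (26 min) — total 61+78+71+26 = 236 min.
Column-greedy (each machine in turn goes to its cheapest remaining job) gives 262 min, worse by 26.
Next-best assignment: Iris→Machine M1, Quanta→Machine M6, Juno→Machine M7, Harbor→Machine M3 = 246 min.
Swapping Iris↔Harbor (Iris→Machine M3 89 min, Harbor→Machine M7 104 min) adds 106.

Minimum total: 236 min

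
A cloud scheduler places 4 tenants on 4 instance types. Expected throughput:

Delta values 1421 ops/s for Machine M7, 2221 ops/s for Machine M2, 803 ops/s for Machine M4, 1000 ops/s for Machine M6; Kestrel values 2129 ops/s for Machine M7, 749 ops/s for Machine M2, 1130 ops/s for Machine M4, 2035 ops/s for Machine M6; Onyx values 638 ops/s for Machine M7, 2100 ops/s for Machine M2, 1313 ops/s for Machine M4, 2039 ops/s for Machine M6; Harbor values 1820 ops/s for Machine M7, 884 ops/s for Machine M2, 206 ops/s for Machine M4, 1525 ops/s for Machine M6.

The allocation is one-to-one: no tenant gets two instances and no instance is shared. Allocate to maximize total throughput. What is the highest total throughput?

This is a one-to-one assignment (maximum-weight bipartite matching).
Optimal: Delta→Machine M2 (2221 ops/s), Kestrel→Machine M6 (2035 ops/s), Onyx→Machine M4 (1313 ops/s), Harbor→Machine M7 (1820 ops/s) — total 2221+2035+1313+1820 = 7389 ops/s.
Next-best assignment: Delta→Machine M2, Kestrel→Machine M4, Onyx→Machine M6, Harbor→Machine M7 = 7210 ops/s.
Swapping Harbor↔Onyx (Harbor→Machine M4 206 ops/s, Onyx→Machine M7 638 ops/s) loses 2289.
Every other assignment is strictly worse.

Max total: 7389 ops/s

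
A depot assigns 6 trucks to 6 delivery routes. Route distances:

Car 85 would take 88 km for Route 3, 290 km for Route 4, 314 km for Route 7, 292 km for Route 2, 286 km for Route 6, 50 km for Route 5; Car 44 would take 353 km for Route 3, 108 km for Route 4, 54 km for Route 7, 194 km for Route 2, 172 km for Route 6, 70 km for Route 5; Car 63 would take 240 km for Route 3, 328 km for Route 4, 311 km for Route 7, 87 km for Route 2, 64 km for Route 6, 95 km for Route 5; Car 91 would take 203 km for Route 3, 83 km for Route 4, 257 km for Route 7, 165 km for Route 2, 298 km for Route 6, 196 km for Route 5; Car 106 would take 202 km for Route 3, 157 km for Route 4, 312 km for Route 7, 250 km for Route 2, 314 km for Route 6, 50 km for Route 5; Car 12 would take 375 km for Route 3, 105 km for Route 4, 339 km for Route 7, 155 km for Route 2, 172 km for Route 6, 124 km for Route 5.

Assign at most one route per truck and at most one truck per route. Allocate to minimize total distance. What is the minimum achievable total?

Min total: 494 km

Optimal: Car 85→Route 3 (88 km), Car 44→Route 7 (54 km), Car 63→Route 6 (64 km), Car 91→Route 4 (83 km), Car 106→Route 5 (50 km), Car 12→Route 2 (155 km) — total 88+54+64+83+50+155 = 494 km.
Min-entry greedy (repeatedly take the single cheapest remaining cell) gives 608 km, worse by 114.
Swapping Car 85↔Car 44 (Car 85→Route 7 314 km, Car 44→Route 3 353 km) adds 525.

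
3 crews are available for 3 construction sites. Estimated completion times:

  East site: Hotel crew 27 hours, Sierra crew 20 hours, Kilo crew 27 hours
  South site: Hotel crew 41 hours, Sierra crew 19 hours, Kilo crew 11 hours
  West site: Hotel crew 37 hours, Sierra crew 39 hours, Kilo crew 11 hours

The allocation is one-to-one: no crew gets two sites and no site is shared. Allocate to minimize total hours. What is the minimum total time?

Minimum total: 57 hours

Optimal: Hotel crew→East site (27 hours), Sierra crew→South site (19 hours), Kilo crew→West site (11 hours) — total 27+19+11 = 57 hours.
Column-greedy (each site in turn goes to its cheapest remaining crew) gives 68 hours, worse by 11.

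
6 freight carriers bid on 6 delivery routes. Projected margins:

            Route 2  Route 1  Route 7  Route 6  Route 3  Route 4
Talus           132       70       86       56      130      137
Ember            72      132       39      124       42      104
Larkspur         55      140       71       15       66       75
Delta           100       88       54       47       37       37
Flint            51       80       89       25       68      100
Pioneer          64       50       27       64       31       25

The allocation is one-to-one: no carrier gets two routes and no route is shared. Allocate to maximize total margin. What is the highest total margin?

This is the linear assignment problem.
Optimal: Talus→Route 3 ($130k), Ember→Route 4 ($104k), Larkspur→Route 1 ($140k), Delta→Route 2 ($100k), Flint→Route 7 ($89k), Pioneer→Route 6 ($64k) — total 130+104+140+100+89+64 = $627k.

Maximum total: $627k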